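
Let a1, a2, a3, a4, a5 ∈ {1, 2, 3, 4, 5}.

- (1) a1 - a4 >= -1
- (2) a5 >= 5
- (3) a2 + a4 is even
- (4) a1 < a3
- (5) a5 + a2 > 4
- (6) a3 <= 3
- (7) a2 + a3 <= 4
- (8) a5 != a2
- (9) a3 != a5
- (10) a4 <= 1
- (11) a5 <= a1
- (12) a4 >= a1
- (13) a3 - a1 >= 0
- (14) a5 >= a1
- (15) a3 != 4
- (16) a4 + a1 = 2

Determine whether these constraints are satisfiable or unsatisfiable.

Unsatisfiable

From constraints 2 and 11: a1 ≥ a5 and a5 ≥ 5, so a1 ≥ 5. From constraints 10 and 12: a1 ≤ a4 and a4 ≤ 1, so a1 ≤ 1. But 1 < 5, so no value of a1 works.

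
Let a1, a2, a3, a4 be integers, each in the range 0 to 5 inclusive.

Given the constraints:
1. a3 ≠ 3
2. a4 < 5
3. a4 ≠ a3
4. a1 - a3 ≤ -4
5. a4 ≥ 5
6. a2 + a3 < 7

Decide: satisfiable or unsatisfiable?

Unsatisfiable

From constraint 5: a4 ≥ 5. From constraint 2: a4 ≤ 4. But 4 < 5, so no value of a4 works.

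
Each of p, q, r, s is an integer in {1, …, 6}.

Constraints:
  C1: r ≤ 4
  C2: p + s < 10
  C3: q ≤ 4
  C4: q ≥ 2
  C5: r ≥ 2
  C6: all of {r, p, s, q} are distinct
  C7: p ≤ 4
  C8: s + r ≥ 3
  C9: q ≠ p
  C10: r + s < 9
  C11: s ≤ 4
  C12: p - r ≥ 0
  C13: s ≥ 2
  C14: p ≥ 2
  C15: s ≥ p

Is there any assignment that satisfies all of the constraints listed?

Unsatisfiable

Constraints 1, 3, 4, 5, 7, 11, 13, and 14 confine each of r, p, s, q to the 3 values {2, …, 4}.
Constraint 6 requires all 4 of them to be distinct, but only 3 values are available — impossible by the pigeonhole principle.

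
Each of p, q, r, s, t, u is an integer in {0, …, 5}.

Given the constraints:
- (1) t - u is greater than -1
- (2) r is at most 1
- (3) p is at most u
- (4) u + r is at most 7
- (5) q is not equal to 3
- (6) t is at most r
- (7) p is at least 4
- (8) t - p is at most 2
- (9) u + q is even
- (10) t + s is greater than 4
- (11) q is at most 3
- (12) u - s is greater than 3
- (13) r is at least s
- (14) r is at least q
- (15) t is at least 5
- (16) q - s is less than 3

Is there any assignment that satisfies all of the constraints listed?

From constraints 3 and 7: u ≥ p ≥ 4. From constraints 6 and 15: r ≥ t ≥ 5. Hence u + r ≥ 9. But constraint 4 requires u + r ≤ 7, and 7 < 9. Contradiction.

Unsatisfiable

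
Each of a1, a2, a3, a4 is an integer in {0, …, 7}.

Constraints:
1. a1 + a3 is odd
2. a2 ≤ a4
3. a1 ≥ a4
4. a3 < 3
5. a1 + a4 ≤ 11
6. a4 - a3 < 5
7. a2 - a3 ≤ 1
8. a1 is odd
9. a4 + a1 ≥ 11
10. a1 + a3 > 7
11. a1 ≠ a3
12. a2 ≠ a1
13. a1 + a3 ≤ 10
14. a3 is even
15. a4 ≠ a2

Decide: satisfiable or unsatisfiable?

Satisfiable

One satisfying assignment is a1 = 7, a2 = 0, a3 = 2, a4 = 4.
For the less obvious constraints — constraint 5: a1 + a4 = 11; constraint 6: a4 - a3 = 2 — and the others hold by inspection.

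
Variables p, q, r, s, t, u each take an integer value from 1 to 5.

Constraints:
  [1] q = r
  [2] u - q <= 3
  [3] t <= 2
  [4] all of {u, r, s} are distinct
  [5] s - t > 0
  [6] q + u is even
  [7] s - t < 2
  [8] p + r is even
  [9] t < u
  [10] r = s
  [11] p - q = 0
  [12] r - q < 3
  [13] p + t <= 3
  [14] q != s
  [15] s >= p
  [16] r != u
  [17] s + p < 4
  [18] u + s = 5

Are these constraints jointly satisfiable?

From constraints 1 and 10, q = r = s, so q = s. But constraint 14 says q ≠ s. Contradiction.

Unsatisfiable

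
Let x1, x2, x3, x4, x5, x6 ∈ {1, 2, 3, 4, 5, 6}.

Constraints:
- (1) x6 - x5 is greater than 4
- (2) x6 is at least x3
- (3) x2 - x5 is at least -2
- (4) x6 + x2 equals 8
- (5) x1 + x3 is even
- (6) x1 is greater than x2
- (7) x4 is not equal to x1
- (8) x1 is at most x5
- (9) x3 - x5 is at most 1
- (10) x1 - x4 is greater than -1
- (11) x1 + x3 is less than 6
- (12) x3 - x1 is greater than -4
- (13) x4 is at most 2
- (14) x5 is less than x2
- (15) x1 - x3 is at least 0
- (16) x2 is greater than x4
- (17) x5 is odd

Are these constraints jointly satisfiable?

Constraints 6, 8, and 14 give x2 < x1, x1 ≤ x5, x5 < x2. Chaining: x2 < x1 ≤ x5 < x2, which forces x2 < x2 — impossible.

Unsatisfiable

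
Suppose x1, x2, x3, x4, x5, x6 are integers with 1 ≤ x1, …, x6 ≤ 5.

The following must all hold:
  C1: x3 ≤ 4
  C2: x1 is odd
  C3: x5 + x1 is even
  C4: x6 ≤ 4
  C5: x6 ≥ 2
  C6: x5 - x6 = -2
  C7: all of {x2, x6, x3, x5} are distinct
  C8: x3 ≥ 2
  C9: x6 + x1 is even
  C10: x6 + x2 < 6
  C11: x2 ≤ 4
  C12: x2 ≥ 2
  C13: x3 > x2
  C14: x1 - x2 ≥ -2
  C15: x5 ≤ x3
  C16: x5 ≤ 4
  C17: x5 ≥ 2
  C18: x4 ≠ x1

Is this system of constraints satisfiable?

Constraints 1, 4, 5, 8, 11, 12, 16, and 17 confine each of x2, x6, x3, x5 to the 3 values {2, …, 4}.
Constraint 7 requires all 4 of them to be distinct, but only 3 values are available — impossible by the pigeonhole principle.

Unsatisfiable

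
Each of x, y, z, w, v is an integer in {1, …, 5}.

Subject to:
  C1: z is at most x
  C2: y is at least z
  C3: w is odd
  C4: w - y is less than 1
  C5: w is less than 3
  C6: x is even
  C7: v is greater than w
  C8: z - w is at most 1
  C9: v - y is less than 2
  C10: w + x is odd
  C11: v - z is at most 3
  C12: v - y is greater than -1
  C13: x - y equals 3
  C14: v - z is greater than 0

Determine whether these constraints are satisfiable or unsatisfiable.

Satisfiable

Try x = 4, y = 1, z = 1, w = 1, v = 2.
Check constraint 4: w - y = 0; constraint 8: z - w = 0; constraint 9: v - y = 1. The remaining constraints are straightforward to verify.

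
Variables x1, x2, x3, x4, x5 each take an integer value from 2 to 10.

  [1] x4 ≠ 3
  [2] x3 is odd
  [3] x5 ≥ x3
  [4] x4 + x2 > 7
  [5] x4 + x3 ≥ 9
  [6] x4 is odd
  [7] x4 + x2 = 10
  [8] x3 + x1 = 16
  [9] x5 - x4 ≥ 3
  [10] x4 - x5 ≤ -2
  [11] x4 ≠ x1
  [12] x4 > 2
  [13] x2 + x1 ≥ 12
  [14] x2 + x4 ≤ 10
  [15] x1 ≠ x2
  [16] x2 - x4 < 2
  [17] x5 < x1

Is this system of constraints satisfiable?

One satisfying assignment is x1 = 9, x2 = 5, x3 = 7, x4 = 5, x5 = 8.
For the less obvious constraints — constraint 4: x4 + x2 = 10; constraint 5: x4 + x3 = 12; constraint 7: x4 + x2 = 10 — and the others hold by inspection.

Satisfiable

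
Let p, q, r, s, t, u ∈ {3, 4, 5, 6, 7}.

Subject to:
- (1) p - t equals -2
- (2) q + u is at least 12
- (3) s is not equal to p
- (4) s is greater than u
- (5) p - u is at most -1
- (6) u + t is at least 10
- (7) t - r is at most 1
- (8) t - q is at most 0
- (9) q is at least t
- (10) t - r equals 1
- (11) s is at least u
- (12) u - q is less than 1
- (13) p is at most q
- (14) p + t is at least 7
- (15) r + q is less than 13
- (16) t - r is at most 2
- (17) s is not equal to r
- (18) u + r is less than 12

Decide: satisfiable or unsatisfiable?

Satisfiable

Try p = 4, q = 7, r = 5, s = 6, t = 6, u = 5.
Check constraint 1: p - t = -2; constraint 2: q + u = 12. The remaining constraints are straightforward to verify.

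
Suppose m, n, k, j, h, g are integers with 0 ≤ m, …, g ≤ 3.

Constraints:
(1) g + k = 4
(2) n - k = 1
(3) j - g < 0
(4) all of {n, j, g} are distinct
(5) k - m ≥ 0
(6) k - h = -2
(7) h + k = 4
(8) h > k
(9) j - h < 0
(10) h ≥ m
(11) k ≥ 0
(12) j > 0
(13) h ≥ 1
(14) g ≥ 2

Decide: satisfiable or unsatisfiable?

Satisfiable

The assignment m = 1, n = 2, k = 1, j = 1, h = 3, g = 3 works:
  constraint 1 holds since g + k = 4.
  constraint 2 holds since n - k = 1.
The rest check out directly.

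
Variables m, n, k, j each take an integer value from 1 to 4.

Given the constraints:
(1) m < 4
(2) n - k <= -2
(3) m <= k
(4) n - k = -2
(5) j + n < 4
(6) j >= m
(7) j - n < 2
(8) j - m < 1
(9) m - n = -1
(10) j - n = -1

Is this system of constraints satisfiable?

Setting (m, n, k, j) = (1, 2, 4, 1) satisfies everything: constraint 2: n - k = -2; constraint 4: n - k = -2; constraint 5: j + n = 3, and the others follow.

Satisfiable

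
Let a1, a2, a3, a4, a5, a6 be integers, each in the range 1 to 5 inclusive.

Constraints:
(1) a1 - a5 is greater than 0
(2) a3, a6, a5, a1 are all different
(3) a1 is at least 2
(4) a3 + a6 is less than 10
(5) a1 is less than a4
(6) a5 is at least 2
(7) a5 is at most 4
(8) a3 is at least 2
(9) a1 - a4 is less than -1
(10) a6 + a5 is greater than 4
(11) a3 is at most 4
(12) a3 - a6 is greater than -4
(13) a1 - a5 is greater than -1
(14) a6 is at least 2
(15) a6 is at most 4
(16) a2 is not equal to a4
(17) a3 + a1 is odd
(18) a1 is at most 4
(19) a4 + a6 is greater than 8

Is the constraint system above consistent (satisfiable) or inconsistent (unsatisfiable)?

Constraints 3, 6, 7, 8, 11, 14, 15, and 18 confine each of a3, a6, a5, a1 to the 3 values {2, …, 4}.
Constraint 2 requires all 4 of them to be distinct, but only 3 values are available — impossible by the pigeonhole principle.

Unsatisfiable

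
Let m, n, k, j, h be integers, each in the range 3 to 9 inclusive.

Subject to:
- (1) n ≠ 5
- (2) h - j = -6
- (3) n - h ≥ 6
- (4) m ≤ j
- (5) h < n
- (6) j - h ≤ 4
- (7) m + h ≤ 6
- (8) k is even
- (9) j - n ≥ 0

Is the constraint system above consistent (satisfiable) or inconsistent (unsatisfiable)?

Constraints 3, 6, and 9 give h − j ≥ -4, j − n ≥ 0, n − h ≥ 6.
Adding all 3 inequalities: the left sides telescope to 0, and the right sides sum to (-4) + 0 + 6 = 2. So 0 ≥ 2, which is false.

Unsatisfiable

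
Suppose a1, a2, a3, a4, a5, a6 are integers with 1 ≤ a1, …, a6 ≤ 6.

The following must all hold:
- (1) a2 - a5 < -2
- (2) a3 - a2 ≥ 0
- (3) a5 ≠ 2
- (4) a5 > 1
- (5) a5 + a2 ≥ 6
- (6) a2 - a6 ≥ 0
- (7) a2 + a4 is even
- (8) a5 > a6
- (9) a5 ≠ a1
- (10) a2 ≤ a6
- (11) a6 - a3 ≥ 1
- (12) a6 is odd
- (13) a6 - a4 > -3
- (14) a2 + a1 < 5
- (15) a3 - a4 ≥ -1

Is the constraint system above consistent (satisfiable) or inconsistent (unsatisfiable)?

Constraints 2, 6, and 11 give a6 − a3 ≥ 1, a3 − a2 ≥ 0, a2 − a6 ≥ 0.
Adding all 3 inequalities: the left sides telescope to 0, and the right sides sum to 1 + 0 + 0 = 1. So 0 ≥ 1, which is false.

Unsatisfiable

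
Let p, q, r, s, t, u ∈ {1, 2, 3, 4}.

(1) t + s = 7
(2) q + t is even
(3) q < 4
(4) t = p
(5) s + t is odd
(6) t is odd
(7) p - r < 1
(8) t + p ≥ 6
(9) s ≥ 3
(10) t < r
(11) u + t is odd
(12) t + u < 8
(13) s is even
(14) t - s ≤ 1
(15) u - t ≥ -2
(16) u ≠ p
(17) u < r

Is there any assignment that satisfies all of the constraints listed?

Satisfiable

Take p = 3, q = 3, r = 4, s = 4, t = 3, u = 2. Then constraint 1: t + s = 7; constraint 7: p - r = -1; constraint 8: t + p = 6, and every other listed constraint is also met.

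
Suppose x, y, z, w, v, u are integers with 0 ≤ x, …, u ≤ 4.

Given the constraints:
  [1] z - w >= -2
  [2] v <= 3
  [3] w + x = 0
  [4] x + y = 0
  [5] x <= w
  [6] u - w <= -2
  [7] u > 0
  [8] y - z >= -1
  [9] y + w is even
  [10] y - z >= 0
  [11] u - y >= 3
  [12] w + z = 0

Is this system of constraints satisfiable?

Unsatisfiable

Constraints 1, 6, 8, and 11 give u − y ≥ 3, y − z ≥ -1, z − w ≥ -2, w − u ≥ 2.
Adding all 4 inequalities: the left sides telescope to 0, and the right sides sum to 3 + (-1) + (-2) + 2 = 2. So 0 ≥ 2, which is false.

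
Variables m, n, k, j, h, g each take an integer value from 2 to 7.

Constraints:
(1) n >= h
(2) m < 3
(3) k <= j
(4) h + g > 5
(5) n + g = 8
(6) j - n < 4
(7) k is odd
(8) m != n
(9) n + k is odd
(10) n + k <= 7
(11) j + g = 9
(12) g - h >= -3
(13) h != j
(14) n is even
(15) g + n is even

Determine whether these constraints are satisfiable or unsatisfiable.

Satisfiable

Take m = 2, n = 4, k = 3, j = 5, h = 4, g = 4. Then constraint 4: h + g = 8; constraint 5: n + g = 8; constraint 6: j - n = 1, and every other listed constraint is also met.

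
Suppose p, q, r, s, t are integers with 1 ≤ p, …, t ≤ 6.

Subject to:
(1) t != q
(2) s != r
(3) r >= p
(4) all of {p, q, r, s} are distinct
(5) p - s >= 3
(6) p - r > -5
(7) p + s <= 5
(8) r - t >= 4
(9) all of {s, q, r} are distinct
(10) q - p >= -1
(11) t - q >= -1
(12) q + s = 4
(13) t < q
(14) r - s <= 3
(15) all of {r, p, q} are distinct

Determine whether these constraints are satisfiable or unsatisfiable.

Unsatisfiable

Constraints 5, 8, 10, 11, and 14 give t − q ≥ -1, q − p ≥ -1, p − s ≥ 3, s − r ≥ -3, r − t ≥ 4.
Adding all 5 inequalities: the left sides telescope to 0, and the right sides sum to (-1) + (-1) + 3 + (-3) + 4 = 2. So 0 ≥ 2, which is false.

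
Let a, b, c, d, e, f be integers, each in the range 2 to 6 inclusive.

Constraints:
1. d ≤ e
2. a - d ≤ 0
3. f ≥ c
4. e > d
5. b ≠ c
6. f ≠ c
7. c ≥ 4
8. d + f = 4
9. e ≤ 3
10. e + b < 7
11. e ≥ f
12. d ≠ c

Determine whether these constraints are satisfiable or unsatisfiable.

From constraints 3 and 7: f ≥ c and c ≥ 4, so f ≥ 4. From constraints 9 and 11: f ≤ e and e ≤ 3, so f ≤ 3. But 3 < 4, so no value of f works.

Unsatisfiable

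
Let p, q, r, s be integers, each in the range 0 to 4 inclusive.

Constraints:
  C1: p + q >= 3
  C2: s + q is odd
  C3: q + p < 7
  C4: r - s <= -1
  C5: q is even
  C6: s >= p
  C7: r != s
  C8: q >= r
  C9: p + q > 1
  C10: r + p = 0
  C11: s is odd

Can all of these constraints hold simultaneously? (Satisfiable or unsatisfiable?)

One satisfying assignment is p = 0, q = 4, r = 0, s = 1.
For the less obvious constraints — constraint 1: p + q = 4; constraint 3: q + p = 4; constraint 4: r - s = -1 — and the others hold by inspection.

Satisfiable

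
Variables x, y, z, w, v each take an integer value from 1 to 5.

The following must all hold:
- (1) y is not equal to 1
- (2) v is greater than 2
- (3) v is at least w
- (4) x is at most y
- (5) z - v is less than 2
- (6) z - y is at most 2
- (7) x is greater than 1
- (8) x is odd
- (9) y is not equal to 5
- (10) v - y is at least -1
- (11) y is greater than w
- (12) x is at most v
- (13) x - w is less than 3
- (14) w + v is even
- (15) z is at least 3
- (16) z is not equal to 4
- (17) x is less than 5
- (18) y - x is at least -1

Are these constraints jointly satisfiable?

Satisfiable

The assignment x = 3, y = 3, z = 5, w = 1, v = 5 works:
  constraint 5 holds since z - v = 0.
  constraint 6 holds since z - y = 2.
The rest check out directly.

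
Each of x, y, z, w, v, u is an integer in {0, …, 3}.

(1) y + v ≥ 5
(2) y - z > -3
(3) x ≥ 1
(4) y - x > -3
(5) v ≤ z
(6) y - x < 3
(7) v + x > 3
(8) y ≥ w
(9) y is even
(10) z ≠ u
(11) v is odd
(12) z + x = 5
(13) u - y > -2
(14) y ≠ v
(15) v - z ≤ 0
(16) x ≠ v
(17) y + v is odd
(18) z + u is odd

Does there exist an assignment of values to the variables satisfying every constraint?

Satisfiable

Setting (x, y, z, w, v, u) = (2, 2, 3, 2, 3, 2) satisfies everything: constraint 1: y + v = 5; constraint 2: y - z = -1, and the others follow.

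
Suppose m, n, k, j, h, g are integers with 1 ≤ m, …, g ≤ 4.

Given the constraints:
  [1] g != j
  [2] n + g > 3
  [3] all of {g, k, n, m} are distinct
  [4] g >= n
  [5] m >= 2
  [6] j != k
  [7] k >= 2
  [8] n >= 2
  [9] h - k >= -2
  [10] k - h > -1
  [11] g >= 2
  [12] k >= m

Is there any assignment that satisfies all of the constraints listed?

Unsatisfiable

Constraints 5, 7, 8, and 11 confine each of g, k, n, m to the 3 values {2, …, 4} (the domain already gives each ≤ 4).
Constraint 3 requires all 4 of them to be distinct, but only 3 values are available — impossible by the pigeonhole principle.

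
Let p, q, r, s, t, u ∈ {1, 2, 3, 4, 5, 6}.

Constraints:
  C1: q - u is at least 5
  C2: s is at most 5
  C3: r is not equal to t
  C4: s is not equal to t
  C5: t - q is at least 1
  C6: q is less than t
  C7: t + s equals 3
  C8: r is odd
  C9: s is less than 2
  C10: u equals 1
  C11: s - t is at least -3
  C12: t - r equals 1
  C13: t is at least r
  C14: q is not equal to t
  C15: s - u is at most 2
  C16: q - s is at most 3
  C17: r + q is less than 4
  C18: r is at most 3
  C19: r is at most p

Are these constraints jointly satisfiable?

Unsatisfiable

Constraints 1, 5, 11, and 15 give u − s ≥ -2, s − t ≥ -3, t − q ≥ 1, q − u ≥ 5.
Adding all 4 inequalities: the left sides telescope to 0, and the right sides sum to (-2) + (-3) + 1 + 5 = 1. So 0 ≥ 1, which is false.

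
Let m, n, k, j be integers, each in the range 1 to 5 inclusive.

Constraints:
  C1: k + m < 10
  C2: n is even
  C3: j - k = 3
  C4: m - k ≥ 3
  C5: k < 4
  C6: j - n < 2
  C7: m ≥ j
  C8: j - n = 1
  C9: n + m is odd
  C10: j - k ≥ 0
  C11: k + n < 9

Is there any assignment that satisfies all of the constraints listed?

Take m = 5, n = 4, k = 2, j = 5. Then constraint 1: k + m = 7; constraint 3: j - k = 3, and every other listed constraint is also met.

Satisfiable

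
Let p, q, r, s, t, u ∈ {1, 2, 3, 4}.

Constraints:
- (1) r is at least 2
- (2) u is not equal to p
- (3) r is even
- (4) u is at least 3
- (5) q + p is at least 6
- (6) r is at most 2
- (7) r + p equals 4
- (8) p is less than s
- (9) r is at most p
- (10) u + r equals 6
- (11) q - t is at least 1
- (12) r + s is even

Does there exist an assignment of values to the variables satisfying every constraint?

Satisfiable

Setting (p, q, r, s, t, u) = (2, 4, 2, 4, 3, 4) satisfies everything: constraint 5: q + p = 6; constraint 7: r + p = 4, and the others follow.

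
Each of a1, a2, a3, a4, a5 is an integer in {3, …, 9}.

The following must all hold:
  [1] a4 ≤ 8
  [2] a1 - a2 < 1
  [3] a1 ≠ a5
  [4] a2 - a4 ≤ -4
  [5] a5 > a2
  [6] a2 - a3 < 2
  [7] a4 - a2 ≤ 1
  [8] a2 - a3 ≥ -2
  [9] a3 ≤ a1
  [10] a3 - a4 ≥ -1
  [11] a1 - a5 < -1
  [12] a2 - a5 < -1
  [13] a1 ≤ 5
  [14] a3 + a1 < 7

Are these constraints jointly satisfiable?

Constraints 4, 8, and 10 give a3 − a4 ≥ -1, a4 − a2 ≥ 4, a2 − a3 ≥ -2.
Adding all 3 inequalities: the left sides telescope to 0, and the right sides sum to (-1) + 4 + (-2) = 1. So 0 ≥ 1, which is false.

Unsatisfiable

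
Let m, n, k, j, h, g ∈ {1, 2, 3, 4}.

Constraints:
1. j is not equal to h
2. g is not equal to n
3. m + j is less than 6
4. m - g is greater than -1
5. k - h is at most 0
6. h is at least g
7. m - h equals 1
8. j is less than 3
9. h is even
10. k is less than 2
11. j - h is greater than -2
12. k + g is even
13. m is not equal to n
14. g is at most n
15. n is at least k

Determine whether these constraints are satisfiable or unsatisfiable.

Setting (m, n, k, j, h, g) = (3, 2, 1, 1, 2, 1) satisfies everything: constraint 3: m + j = 4; constraint 4: m - g = 2, and the others follow.

Satisfiable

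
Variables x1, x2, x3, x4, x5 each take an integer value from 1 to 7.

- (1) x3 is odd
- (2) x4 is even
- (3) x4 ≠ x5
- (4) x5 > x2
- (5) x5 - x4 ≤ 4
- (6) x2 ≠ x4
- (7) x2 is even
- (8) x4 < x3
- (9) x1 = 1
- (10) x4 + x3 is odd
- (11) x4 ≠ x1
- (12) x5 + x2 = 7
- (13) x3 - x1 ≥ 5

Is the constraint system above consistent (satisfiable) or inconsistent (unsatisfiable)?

Satisfiable

The assignment x1 = 1, x2 = 2, x3 = 7, x4 = 4, x5 = 5 works:
  constraint 5 holds since x5 - x4 = 1.
  constraint 12 holds since x5 + x2 = 7.
  constraint 13 holds since x3 - x1 = 6.
The rest check out directly.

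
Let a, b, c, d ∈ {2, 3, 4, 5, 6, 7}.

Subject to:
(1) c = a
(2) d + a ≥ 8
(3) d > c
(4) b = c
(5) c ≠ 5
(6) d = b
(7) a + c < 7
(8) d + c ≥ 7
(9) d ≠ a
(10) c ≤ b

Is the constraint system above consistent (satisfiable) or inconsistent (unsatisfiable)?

Unsatisfiable

From constraints 1, 4, and 6, d = b = c = a, so d = a. But constraint 9 says d ≠ a. Contradiction.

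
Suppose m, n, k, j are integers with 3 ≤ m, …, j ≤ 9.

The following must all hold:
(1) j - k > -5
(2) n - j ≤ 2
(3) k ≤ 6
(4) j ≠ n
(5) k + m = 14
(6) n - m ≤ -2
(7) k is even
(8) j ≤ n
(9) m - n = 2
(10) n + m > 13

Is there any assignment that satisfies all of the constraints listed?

Setting (m, n, k, j) = (8, 6, 6, 4) satisfies everything: constraint 1: j - k = -2; constraint 2: n - j = 2; constraint 5: k + m = 14, and the others follow.

Satisfiable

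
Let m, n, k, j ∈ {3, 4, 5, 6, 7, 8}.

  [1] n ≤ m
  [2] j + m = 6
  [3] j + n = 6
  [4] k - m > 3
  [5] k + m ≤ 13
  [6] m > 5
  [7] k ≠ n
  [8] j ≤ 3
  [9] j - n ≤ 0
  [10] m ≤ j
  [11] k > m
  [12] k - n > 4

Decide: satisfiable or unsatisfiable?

Unsatisfiable

From constraint 6: m ≥ 6. From constraints 8 and 10: m ≤ j and j ≤ 3, so m ≤ 3. But 3 < 6, so no value of m works.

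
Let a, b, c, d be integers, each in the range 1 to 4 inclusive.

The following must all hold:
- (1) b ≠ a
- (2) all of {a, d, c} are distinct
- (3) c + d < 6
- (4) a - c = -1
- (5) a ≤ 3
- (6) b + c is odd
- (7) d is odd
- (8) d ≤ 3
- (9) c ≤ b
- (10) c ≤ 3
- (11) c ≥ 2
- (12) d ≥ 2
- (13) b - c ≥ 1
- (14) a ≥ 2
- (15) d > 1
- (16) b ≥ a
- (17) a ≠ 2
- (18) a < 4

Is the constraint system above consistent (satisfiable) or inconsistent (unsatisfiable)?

Unsatisfiable

Constraints 5, 8, 10, 11, 12, and 14 confine each of a, d, c to the 2 values {2, 3}.
Constraint 2 requires all 3 of them to be distinct, but only 2 values are available — impossible by the pigeonhole principle.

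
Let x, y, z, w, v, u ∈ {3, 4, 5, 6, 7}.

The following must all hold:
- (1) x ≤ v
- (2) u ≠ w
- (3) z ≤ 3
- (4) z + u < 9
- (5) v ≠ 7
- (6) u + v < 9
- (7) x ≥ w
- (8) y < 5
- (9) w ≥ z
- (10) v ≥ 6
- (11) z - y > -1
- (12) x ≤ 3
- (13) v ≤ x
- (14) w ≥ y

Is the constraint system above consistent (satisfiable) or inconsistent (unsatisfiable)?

From constraint 10: v ≥ 6. From constraints 12 and 13: v ≤ x and x ≤ 3, so v ≤ 3. But 3 < 6, so no value of v works.

Unsatisfiable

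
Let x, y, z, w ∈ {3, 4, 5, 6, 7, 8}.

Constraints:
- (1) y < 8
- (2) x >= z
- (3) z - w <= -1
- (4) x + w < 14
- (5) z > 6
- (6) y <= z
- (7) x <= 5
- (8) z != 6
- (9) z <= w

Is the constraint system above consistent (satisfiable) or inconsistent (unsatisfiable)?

Unsatisfiable

From constraint 5: z ≥ 7. From constraints 2 and 7: z ≤ x and x ≤ 5, so z ≤ 5. But 5 < 7, so no value of z works.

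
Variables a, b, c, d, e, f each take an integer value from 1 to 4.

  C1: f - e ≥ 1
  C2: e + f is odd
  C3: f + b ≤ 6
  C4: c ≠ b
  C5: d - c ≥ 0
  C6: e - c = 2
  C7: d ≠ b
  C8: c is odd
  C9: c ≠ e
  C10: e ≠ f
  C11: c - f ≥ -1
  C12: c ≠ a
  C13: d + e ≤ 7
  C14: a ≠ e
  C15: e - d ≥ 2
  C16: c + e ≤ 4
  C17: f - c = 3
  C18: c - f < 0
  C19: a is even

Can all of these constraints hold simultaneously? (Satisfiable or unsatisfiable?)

Constraints 1, 5, 11, and 15 give e − d ≥ 2, d − c ≥ 0, c − f ≥ -1, f − e ≥ 1.
Adding all 4 inequalities: the left sides telescope to 0, and the right sides sum to 2 + 0 + (-1) + 1 = 2. So 0 ≥ 2, which is false.

Unsatisfiable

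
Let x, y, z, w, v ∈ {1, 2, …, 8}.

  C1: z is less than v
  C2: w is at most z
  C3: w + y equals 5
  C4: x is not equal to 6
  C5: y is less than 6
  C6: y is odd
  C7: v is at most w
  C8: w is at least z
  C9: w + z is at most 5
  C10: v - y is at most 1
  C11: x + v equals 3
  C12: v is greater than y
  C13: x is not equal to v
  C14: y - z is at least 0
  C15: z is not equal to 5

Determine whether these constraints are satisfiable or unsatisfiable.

Unsatisfiable

Constraints 1, 2, and 7 give w ≤ z, z < v, v ≤ w. Chaining: w ≤ z < v ≤ w, which forces w < w — impossible.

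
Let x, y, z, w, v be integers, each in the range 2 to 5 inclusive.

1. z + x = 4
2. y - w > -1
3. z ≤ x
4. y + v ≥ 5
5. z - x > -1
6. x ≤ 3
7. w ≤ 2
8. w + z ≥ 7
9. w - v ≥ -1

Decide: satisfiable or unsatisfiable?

Unsatisfiable

From constraint 7: w ≤ 2. From constraints 3 and 6: z ≤ x ≤ 3. Hence w + z ≤ 5. But constraint 8 requires w + z ≥ 7, and 7 > 5. Contradiction.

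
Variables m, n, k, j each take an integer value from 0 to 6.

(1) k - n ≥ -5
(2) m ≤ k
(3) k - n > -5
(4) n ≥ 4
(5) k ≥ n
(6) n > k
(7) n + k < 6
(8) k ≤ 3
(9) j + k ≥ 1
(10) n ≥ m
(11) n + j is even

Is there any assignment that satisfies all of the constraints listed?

From constraint 4: n ≥ 4. From constraints 5 and 8: n ≤ k and k ≤ 3, so n ≤ 3. But 3 < 4, so no value of n works.

Unsatisfiable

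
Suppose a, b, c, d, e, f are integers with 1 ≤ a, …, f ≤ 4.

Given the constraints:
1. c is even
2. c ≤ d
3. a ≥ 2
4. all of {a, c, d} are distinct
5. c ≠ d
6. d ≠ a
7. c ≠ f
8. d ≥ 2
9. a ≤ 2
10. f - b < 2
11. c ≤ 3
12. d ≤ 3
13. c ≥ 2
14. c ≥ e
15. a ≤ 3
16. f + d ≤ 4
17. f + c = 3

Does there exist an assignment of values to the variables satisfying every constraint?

Constraints 3, 8, 11, 12, 13, and 15 confine each of a, c, d to the 2 values {2, 3}.
Constraint 4 requires all 3 of them to be distinct, but only 2 values are available — impossible by the pigeonhole principle.

Unsatisfiable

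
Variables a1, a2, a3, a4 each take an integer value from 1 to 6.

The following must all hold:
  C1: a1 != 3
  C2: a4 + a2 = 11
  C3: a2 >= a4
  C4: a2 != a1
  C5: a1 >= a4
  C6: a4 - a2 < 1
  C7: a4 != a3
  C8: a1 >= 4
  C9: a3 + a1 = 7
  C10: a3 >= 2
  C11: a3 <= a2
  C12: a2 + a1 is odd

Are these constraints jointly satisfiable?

Satisfiable

Take a1 = 5, a2 = 6, a3 = 2, a4 = 5. Then constraint 2: a4 + a2 = 11; constraint 6: a4 - a2 = -1, and every other listed constraint is also met.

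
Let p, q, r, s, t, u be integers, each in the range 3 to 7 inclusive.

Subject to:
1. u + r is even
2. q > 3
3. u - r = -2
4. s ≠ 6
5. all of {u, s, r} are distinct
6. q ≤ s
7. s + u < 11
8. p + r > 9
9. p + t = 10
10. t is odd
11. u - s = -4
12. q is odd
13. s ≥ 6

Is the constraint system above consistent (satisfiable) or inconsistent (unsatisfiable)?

Take p = 7, q = 5, r = 5, s = 7, t = 3, u = 3. Then constraint 3: u - r = -2; constraint 7: s + u = 10; constraint 8: p + r = 12, and every other listed constraint is also met.

Satisfiable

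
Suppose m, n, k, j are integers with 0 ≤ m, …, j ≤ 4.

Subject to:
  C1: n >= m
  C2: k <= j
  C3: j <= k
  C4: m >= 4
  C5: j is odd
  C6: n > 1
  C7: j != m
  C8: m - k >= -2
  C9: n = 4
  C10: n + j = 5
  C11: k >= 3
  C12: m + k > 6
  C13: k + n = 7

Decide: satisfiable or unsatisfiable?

From constraints 1 and 4: n ≥ m ≥ 4. From constraints 2 and 11: j ≥ k ≥ 3. Hence n + j ≥ 7. But constraint 10 requires n + j = 5, and 5 < 7. Contradiction.

Unsatisfiable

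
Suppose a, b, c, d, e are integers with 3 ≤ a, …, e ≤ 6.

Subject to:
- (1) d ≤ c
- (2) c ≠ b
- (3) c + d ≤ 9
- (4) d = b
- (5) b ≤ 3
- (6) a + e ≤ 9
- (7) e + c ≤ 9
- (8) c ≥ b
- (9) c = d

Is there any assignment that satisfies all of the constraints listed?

Unsatisfiable

From constraints 4 and 9, c = d = b, so c = b. But constraint 2 says c ≠ b. Contradiction.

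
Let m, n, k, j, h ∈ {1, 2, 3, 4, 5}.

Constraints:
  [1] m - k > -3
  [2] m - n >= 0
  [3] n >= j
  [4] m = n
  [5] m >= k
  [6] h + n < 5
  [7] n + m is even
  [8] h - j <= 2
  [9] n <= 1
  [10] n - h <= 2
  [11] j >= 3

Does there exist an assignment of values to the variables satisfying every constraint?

Unsatisfiable

From constraints 3 and 11: n ≥ j and j ≥ 3, so n ≥ 3. From constraint 9: n ≤ 1. But 1 < 3, so no value of n works.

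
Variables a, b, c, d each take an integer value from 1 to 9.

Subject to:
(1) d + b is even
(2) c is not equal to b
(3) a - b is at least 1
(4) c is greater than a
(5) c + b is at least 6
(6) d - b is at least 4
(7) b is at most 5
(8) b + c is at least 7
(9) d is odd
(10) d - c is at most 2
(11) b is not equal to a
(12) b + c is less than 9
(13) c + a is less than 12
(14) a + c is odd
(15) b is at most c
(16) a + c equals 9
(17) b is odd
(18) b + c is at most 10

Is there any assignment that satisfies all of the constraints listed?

Satisfiable

Take a = 2, b = 1, c = 7, d = 7. Then constraint 3: a - b = 1; constraint 5: c + b = 8; constraint 6: d - b = 6, and every other listed constraint is also met.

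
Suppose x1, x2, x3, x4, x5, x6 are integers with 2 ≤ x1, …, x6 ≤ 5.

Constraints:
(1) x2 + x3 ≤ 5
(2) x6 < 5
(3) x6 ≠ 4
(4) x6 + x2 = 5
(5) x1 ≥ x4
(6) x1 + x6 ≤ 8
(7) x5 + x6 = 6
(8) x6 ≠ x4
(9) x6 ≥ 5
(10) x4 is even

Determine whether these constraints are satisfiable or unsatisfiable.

Unsatisfiable

From constraint 9: x6 ≥ 5. From constraint 2: x6 ≤ 4. But 4 < 5, so no value of x6 works.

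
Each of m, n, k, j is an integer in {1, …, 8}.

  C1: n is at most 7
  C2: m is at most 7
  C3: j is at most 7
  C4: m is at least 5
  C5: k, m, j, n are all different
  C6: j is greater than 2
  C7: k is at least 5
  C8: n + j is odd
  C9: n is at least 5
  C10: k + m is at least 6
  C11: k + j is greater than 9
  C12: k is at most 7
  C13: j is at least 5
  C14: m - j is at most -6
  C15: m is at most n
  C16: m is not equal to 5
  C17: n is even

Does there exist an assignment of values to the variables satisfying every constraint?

Unsatisfiable

Constraints 1, 2, 3, 4, 7, 9, 12, and 13 confine each of k, m, j, n to the 3 values {5, …, 7}.
Constraint 5 requires all 4 of them to be distinct, but only 3 values are available — impossible by the pigeonhole principle.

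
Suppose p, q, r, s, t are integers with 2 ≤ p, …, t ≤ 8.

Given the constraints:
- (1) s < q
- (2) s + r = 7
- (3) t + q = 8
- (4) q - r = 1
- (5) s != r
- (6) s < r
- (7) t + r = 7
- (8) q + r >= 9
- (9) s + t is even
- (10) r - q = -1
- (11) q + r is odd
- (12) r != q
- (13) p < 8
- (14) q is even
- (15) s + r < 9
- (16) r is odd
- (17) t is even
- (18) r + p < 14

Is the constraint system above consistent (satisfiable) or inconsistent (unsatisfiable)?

Setting (p, q, r, s, t) = (7, 6, 5, 2, 2) satisfies everything: constraint 2: s + r = 7; constraint 3: t + q = 8, and the others follow.

Satisfiable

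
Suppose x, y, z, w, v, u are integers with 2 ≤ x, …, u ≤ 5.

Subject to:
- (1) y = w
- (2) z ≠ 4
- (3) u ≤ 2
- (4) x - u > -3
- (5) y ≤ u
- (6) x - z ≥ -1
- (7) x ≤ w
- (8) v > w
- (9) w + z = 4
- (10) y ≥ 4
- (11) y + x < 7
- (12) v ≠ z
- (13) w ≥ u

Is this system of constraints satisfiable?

Unsatisfiable

From constraint 10: y ≥ 4. From constraints 3 and 5: y ≤ u and u ≤ 2, so y ≤ 2. But 2 < 4, so no value of y works.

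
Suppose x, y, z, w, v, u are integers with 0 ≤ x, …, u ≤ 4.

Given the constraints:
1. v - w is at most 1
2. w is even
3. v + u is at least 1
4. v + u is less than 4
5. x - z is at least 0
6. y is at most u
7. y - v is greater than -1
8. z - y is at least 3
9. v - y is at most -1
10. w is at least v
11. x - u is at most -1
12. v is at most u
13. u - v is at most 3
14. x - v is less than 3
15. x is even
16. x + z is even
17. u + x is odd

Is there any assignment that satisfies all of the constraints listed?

Unsatisfiable

Constraints 5, 8, 9, 11, and 13 give v − u ≥ -3, u − x ≥ 1, x − z ≥ 0, z − y ≥ 3, y − v ≥ 1.
Adding all 5 inequalities: the left sides telescope to 0, and the right sides sum to (-3) + 1 + 0 + 3 + 1 = 2. So 0 ≥ 2, which is false.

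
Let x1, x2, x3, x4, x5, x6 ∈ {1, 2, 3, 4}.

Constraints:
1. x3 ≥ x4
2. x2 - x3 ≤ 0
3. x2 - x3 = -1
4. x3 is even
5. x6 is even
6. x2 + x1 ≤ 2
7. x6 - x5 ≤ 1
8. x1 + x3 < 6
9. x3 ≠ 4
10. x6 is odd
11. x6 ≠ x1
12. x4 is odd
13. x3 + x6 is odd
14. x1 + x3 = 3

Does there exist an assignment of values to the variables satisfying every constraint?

Constraint 4 makes x3 even and constraint 5 makes x6 even, so x3 + x6 must be even. Constraint 13 says x3 + x6 is odd — contradiction.

Unsatisfiable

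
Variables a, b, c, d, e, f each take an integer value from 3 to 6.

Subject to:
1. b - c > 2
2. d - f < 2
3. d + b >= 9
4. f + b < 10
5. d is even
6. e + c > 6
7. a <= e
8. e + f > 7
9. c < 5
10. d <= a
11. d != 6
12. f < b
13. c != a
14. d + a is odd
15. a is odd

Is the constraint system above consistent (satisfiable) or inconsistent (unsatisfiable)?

Satisfiable

Take a = 5, b = 6, c = 3, d = 4, e = 5, f = 3. Then constraint 1: b - c = 3; constraint 2: d - f = 1, and every other listed constraint is also met.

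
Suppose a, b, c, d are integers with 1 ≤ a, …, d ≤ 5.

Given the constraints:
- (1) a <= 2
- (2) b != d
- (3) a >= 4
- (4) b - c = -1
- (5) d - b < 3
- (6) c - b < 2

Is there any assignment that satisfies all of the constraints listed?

From constraint 3: a ≥ 4. From constraint 1: a ≤ 2. But 2 < 4, so no value of a works.

Unsatisfiable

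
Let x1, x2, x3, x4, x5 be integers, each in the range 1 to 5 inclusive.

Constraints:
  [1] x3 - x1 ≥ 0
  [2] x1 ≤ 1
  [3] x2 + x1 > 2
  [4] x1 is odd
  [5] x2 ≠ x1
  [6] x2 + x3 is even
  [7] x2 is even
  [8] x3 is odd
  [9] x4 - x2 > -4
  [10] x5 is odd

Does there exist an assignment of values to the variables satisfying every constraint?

Constraint 7 makes x2 even and constraint 8 makes x3 odd, so x2 + x3 must be odd. Constraint 6 says x2 + x3 is even — contradiction.

Unsatisfiable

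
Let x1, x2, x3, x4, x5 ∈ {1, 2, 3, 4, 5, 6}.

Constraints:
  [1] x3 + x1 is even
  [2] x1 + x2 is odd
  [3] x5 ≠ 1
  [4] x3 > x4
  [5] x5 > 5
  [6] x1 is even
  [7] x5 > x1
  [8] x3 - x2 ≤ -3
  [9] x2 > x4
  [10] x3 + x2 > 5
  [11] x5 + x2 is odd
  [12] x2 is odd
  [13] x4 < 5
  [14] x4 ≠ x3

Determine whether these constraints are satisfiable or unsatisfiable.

The assignment x1 = 4, x2 = 5, x3 = 2, x4 = 1, x5 = 6 works:
  constraint 8 holds since x3 - x2 = -3.
  constraint 10 holds since x3 + x2 = 7.
The rest check out directly.

Satisfiable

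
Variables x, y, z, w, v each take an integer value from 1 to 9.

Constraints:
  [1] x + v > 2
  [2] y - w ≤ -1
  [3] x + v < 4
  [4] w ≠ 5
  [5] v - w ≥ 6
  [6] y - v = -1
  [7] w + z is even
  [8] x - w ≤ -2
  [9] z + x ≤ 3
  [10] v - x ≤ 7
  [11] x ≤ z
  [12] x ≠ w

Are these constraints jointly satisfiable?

Unsatisfiable

Constraints 5, 8, and 10 give x − v ≥ -7, v − w ≥ 6, w − x ≥ 2.
Adding all 3 inequalities: the left sides telescope to 0, and the right sides sum to (-7) + 6 + 2 = 1. So 0 ≥ 1, which is false.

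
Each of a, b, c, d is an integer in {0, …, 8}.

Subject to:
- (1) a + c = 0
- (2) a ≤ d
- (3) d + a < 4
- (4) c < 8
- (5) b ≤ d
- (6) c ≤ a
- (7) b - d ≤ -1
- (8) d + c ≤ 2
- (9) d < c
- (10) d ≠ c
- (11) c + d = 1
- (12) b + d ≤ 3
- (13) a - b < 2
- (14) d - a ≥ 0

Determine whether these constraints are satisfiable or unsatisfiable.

Constraints 6, 9, and 14 give c ≤ a, a ≤ d, d < c. Chaining: c ≤ a ≤ d < c, which forces c < c — impossible.

Unsatisfiable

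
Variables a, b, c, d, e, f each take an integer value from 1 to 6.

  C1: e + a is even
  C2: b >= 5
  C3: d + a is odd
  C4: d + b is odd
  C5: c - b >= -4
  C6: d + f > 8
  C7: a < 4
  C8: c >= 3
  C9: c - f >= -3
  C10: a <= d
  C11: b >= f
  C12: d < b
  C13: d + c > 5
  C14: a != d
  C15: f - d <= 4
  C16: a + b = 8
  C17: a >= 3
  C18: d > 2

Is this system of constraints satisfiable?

Satisfiable

Setting (a, b, c, d, e, f) = (3, 5, 3, 4, 3, 5) satisfies everything: constraint 5: c - b = -2; constraint 6: d + f = 9, and the others follow.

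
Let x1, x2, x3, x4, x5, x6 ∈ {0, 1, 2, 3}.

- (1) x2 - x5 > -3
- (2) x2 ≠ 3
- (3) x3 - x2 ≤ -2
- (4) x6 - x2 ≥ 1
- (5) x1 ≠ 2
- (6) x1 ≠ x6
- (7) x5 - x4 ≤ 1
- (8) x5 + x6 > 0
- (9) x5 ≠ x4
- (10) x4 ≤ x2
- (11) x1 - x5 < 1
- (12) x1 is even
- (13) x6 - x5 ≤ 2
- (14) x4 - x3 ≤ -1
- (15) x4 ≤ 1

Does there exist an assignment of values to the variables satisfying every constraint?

Unsatisfiable

Constraints 3, 4, 7, 13, and 14 give x4 − x5 ≥ -1, x5 − x6 ≥ -2, x6 − x2 ≥ 1, x2 − x3 ≥ 2, x3 − x4 ≥ 1.
Adding all 5 inequalities: the left sides telescope to 0, and the right sides sum to (-1) + (-2) + 1 + 2 + 1 = 1. So 0 ≥ 1, which is false.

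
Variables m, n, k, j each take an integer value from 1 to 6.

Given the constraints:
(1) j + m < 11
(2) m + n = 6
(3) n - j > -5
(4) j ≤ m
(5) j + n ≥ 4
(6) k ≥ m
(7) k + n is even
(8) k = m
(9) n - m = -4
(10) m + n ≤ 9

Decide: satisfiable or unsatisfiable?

One satisfying assignment is m = 5, n = 1, k = 5, j = 4.
For the less obvious constraints — constraint 1: j + m = 9; constraint 2: m + n = 6; constraint 3: n - j = -3 — and the others hold by inspection.

Satisfiable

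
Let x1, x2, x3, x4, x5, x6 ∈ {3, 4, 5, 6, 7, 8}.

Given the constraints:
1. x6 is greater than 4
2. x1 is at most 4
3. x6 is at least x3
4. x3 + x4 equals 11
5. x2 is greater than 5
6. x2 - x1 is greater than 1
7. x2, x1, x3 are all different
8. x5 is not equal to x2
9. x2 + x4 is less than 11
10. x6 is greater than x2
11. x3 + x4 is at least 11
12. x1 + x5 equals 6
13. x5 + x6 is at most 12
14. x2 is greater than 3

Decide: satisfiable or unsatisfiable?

Satisfiable

Setting (x1, x2, x3, x4, x5, x6) = (3, 6, 8, 3, 3, 8) satisfies everything: constraint 4: x3 + x4 = 11; constraint 6: x2 - x1 = 3, and the others follow.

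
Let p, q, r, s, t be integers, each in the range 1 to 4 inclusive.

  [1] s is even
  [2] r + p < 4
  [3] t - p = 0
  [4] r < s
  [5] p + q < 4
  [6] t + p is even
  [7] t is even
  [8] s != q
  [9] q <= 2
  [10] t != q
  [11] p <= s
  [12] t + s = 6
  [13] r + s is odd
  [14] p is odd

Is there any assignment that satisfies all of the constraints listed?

Constraint 7 makes t even and constraint 14 makes p odd, so t + p must be odd. Constraint 6 says t + p is even — contradiction.

Unsatisfiable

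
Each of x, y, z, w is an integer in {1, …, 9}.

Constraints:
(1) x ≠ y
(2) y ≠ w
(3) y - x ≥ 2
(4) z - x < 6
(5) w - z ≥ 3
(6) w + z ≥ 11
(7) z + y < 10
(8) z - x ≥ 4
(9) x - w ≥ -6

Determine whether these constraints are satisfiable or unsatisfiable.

Unsatisfiable

Constraints 5, 8, and 9 give w − z ≥ 3, z − x ≥ 4, x − w ≥ -6.
Adding all 3 inequalities: the left sides telescope to 0, and the right sides sum to 3 + 4 + (-6) = 1. So 0 ≥ 1, which is false.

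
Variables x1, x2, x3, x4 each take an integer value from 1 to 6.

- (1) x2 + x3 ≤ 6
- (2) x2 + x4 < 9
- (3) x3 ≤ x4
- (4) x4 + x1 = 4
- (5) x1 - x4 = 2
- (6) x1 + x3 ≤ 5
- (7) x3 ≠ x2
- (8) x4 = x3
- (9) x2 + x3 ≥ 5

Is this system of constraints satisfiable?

Try x1 = 3, x2 = 5, x3 = 1, x4 = 1.
Check constraint 1: x2 + x3 = 6; constraint 2: x2 + x4 = 6. The remaining constraints are straightforward to verify.

Satisfiable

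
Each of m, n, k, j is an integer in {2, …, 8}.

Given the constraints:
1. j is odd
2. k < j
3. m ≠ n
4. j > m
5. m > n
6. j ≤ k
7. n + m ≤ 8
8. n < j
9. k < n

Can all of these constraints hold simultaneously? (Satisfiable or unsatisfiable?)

Unsatisfiable

Constraints 4, 5, 6, and 9 give m < j, j ≤ k, k < n, n < m. Chaining: m < j ≤ k < n < m, which forces m < m — impossible.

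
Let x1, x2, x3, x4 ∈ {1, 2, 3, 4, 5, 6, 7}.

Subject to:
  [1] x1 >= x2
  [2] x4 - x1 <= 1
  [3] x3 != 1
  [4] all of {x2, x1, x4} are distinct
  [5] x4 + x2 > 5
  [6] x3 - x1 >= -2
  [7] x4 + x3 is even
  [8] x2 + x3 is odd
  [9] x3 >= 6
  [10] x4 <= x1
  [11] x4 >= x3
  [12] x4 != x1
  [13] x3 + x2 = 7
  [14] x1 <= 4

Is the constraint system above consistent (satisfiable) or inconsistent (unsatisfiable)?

Unsatisfiable

From constraints 9 and 11: x4 ≥ x3 and x3 ≥ 6, so x4 ≥ 6. From constraints 10 and 14: x4 ≤ x1 and x1 ≤ 4, so x4 ≤ 4. But 4 < 6, so no value of x4 works.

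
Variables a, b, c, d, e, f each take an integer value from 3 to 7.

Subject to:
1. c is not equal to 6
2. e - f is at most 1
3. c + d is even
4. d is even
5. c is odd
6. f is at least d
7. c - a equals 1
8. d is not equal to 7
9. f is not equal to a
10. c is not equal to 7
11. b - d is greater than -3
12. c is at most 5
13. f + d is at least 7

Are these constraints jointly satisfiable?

Unsatisfiable

Constraint 5 makes c odd and constraint 4 makes d even, so c + d must be odd. Constraint 3 says c + d is even — contradiction.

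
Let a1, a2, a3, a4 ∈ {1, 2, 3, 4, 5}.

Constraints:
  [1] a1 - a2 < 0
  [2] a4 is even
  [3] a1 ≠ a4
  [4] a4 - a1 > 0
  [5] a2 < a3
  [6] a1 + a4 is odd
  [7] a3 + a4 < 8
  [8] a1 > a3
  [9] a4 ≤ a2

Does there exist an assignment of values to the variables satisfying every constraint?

Unsatisfiable

Constraints 4, 5, 8, and 9 give a4 ≤ a2, a2 < a3, a3 < a1, a1 < a4. Chaining: a4 ≤ a2 < a3 < a1 < a4, which forces a4 < a4 — impossible.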